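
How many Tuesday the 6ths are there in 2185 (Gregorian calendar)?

Check the 6th of each month of 2185: Jan 6: Thu, Feb 6: Sun, Mar 6: Sun, Apr 6: Wed, May 6: Fri, Jun 6: Mon, Jul 6: Wed, Aug 6: Sat, Sep 6: Tue, Oct 6: Thu, Nov 6: Sun, Dec 6: Tue.
Tuesday occurs in September, December — 2 months.

2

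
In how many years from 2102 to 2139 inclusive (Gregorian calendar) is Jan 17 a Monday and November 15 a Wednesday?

Check each year's weekday for Jan 17 and November 15:
  2102: Tue/Wed  2103: Wed/Thu  2104: Thu/Sat  2105: Sat/Sun  2106: Sun/Mon  2107: Mon/Tue  2108: Tue/Thu  2109: Thu/Fri  2110: Fri/Sat  2111: Sat/Sun  2112: Sun/Tue  2113: Tue/Wed  2114: Wed/Thu  2115: Thu/Fri  …(10 more)…  2126: Thu/Fri  2127: Fri/Sat  2128: Sat/Mon  2129: Mon/Tue  2130: Tue/Wed  2131: Wed/Thu  2132: Thu/Sat  2133: Sat/Sun  2134: Sun/Mon  2135: Mon/Tue  2136: Tue/Thu  2137: Thu/Fri  2138: Fri/Sat  2139: Sat/Sun
Both conditions hold in: 2124 — 1.

1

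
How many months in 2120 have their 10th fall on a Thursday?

Check the 10th of each month of 2120: Jan 10: Wed, Feb 10: Sat, Mar 10: Sun, Apr 10: Wed, May 10: Fri, Jun 10: Mon, Jul 10: Wed, Aug 10: Sat, Sep 10: Tue, Oct 10: Thu, Nov 10: Sun, Dec 10: Tue.
Thursday occurs in October — 1 month.

1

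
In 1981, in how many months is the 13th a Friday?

3

Check the 13th of each month of 1981: Jan 13: Tue, Feb 13: Fri, Mar 13: Fri, Apr 13: Mon, May 13: Wed, Jun 13: Sat, Jul 13: Mon, Aug 13: Thu, Sep 13: Sun, Oct 13: Tue, Nov 13: Fri, Dec 13: Sun.
Friday occurs in February, March, November — 3 months.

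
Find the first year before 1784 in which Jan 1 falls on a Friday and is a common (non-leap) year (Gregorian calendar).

1779

Jan 1 advances by 2 weekdays after a leap year and by 1 after a common year.
1784: Jan 1 is Thursday (leap).
1783: Wednesday
1782: Tuesday
1781: Monday
1780: Saturday (leap)
1779: Friday
1779 begins on a Friday and is a common year.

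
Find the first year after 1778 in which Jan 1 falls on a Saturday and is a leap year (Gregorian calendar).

Jan 1 advances by 2 weekdays after a leap year and by 1 after a common year.
1778: Jan 1 is Thursday.
1779: Friday
1780: Saturday (leap)
1780 begins on a Saturday and is a leap year.

1780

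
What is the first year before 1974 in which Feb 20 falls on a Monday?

1967

From one year to the next, a fixed date's weekday advances by 1, or by 2 when a Feb 29 lies between the two dates.
1974: February 20 is Wednesday.
1973: Tuesday (−1)
1972: Sunday (−2)
1971: Saturday (−1)
1970: Friday (−1)
1969: Thursday (−1)
1968: Tuesday (−2)
1967: Monday (−1)
Feb 20 falls on a Monday in 1967.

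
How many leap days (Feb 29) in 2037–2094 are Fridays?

Leap years in 2037–2094: 14 of them.
Feb 29 weekday advances by 5 (mod 7) from one leap year to the next four years later (or differs when a century non-leap intervenes).
Leap-day weekdays: 2040:Wed 2044:Mon 2048:Sat 2052:Thu 2056:Tue 2060:Sun 2064:Fri✓ 2068:Wed 2072:Mon 2076:Sat 2080:Thu 2084:Tue 2088:Sun 2092:Fri✓
Friday: 2064, 2092 → 2.

2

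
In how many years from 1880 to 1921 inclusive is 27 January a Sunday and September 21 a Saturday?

5

Check each year's weekday for 27 January and September 21:
  1880: Tue/Tue  1881: Thu/Wed  1882: Fri/Thu  1883: Sat/Fri  1884: Sun/Sun  1885: Tue/Mon  1886: Wed/Tue  1887: Thu/Wed  1888: Fri/Fri  1889: Sun/Sat ✓  1890: Mon/Sun  1891: Tue/Mon  1892: Wed/Wed  1893: Fri/Thu  …(14 more)…  1908: Mon/Mon  1909: Wed/Tue  1910: Thu/Wed  1911: Fri/Thu  1912: Sat/Sat  1913: Mon/Sun  1914: Tue/Mon  1915: Wed/Tue  1916: Thu/Thu  1917: Sat/Fri  1918: Sun/Sat ✓  1919: Mon/Sun  1920: Tue/Tue  1921: Thu/Wed
Both conditions hold in: 1889, 1895, 1901, 1907, 1918 — 5.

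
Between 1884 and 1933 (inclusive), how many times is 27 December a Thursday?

7

Track 27 December's weekday year by year (advancing +1, or +2 across a Feb 29):
  1884: Sat  1885: Sun (+1)  1886: Mon (+1)  1887: Tue (+1)  1888: Thu (+2) ✓
  1889: Fri (+1)  1890: Sat (+1)  1891: Sun (+1)  1892: Tue (+2)  1893: Wed (+1)
  1894: Thu (+1) ✓  1895: Fri (+1)  1896: Sun (+2)  1897: Mon (+1)  … (22 more years) …
  1920: Mon (+2)  1921: Tue (+1)  1922: Wed (+1)  1923: Thu (+1) ✓  1924: Sat (+2)
  1925: Sun (+1)  1926: Mon (+1)  1927: Tue (+1)  1928: Thu (+2) ✓  1929: Fri (+1)
  1930: Sat (+1)  1931: Sun (+1)  1932: Tue (+2)  1933: Wed (+1)
Thursday years: 1888, 1894, 1900, 1906, 1917, 1923, 1928 — 7 in total.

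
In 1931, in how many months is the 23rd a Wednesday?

Check the 23rd of each month of 1931: Jan 23: Fri, Feb 23: Mon, Mar 23: Mon, Apr 23: Thu, May 23: Sat, Jun 23: Tue, Jul 23: Thu, Aug 23: Sun, Sep 23: Wed, Oct 23: Fri, Nov 23: Mon, Dec 23: Wed.
Wednesday occurs in September, December — 2 months.

2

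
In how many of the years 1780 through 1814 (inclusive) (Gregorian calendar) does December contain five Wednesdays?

14

December has 31 days; it has five Wednesdays when Wednesday falls among the first (month-length − 28) days — i.e. when December 1 is one of Wednesday/Tuesday/Monday.
December 1 by year: 1780:Fri 1781:Sat 1782:Sun 1783:Mon✓ 1784:Wed✓ 1785:Thu 1786:Fri 1787:Sat 1788:Mon✓ 1789:Tue✓ 1790:Wed✓ 1791:Thu 1792:Sat 1793:Sun 1794:Mon✓ …(5 more)… 1800:Mon✓ 1801:Tue✓ 1802:Wed✓ 1803:Thu 1804:Sat 1805:Sun 1806:Mon✓ 1807:Tue✓ 1808:Thu 1809:Fri 1810:Sat 1811:Sun 1812:Tue✓ 1813:Wed✓ 1814:Thu
Years with five Wednesdays: 1783, 1784, 1788, 1789, 1790, 1794, 1795, 1800, 1801, 1802, 1806, 1807, 1812, 1813 → 14.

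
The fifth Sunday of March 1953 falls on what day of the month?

March 1, 1953 is a Sunday, so the first Sunday is the 1st.
The fifth Sunday is 1 + 28 = 29.

29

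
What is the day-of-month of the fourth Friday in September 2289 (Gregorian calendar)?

27

September 1, 2289 is a Sunday, so the first Friday is the 6th.
The fourth Friday is 6 + 21 = 27.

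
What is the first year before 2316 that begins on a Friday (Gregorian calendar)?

Jan 1 advances by 2 weekdays after a leap year and by 1 after a common year.
2316: Jan 1 is Saturday (leap).
2315: Friday
2315 begins on a Friday

2315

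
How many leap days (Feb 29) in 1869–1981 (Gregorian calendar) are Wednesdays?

Leap years in 1869–1981: 27 of them.
Feb 29 weekday advances by 5 (mod 7) from one leap year to the next four years later (or differs when a century non-leap intervenes).
Leap-day weekdays: 1872:Thu 1876:Tue 1880:Sun 1884:Fri 1888:Wed✓ 1892:Mon 1896:Sat 1904:Mon 1908:Sat 1912:Thu 1916:Tue 1920:Sun 1924:Fri 1928:Wed✓ 1932:Mon 1936:Sat 1940:Thu 1944:Tue 1948:Sun 1952:Fri 1956:Wed✓ 1960:Mon 1964:Sat 1968:Thu 1972:Tue 1976:Sun 1980:Fri
Wednesday: 1888, 1928, 1956 → 3.

3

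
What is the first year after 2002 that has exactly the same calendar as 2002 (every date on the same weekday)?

Two years share a calendar iff Jan 1 falls on the same weekday and both are leap or both are common. 2002: Jan 1 is Tuesday, common year.
2003: Jan 1 Wednesday, common
2004: Jan 1 Thursday, leap
2005: Jan 1 Saturday, common
2006: Jan 1 Sunday, common
2007: Jan 1 Monday, common
2008: Jan 1 Tuesday, leap
2009: Jan 1 Thursday, common
2010: Jan 1 Friday, common
2011: Jan 1 Saturday, common
2012: Jan 1 Sunday, leap
2013: Jan 1 Tuesday, common
2013 matches on both conditions.

2013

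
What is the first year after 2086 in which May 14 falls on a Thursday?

From one year to the next, a fixed date's weekday advances by 1, or by 2 when a Feb 29 lies between the two dates.
2086: May 14 is Tuesday.
2087: Wednesday (+1)
2088: Friday (+2)
2089: Saturday (+1)
2090: Sunday (+1)
2091: Monday (+1)
2092: Wednesday (+2)
2093: Thursday (+1)
May 14 falls on a Thursday in 2093.

2093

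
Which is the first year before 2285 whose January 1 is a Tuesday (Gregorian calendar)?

Jan 1 advances by 2 weekdays after a leap year and by 1 after a common year.
2285: Jan 1 is Thursday.
2284: Tuesday (leap)
2284 begins on a Tuesday

2284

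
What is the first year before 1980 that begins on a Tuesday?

1974

Jan 1 advances by 2 weekdays after a leap year and by 1 after a common year.
1980: Jan 1 is Tuesday (leap).
1979: Monday
1978: Sunday
1977: Saturday
1976: Thursday (leap)
1975: Wednesday
1974: Tuesday
1974 begins on a Tuesday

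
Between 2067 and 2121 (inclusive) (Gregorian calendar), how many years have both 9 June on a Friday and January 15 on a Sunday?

6

Check each year's weekday for 9 June and January 15:
  2067: Thu/Sat  2068: Sat/Sun  2069: Sun/Tue  2070: Mon/Wed  2071: Tue/Thu  2072: Thu/Fri  2073: Fri/Sun ✓  2074: Sat/Mon  2075: Sun/Tue  2076: Tue/Wed  2077: Wed/Fri  2078: Thu/Sat  2079: Fri/Sun ✓  2080: Sun/Mon  …(27 more)…  2108: Sat/Sun  2109: Sun/Tue  2110: Mon/Wed  2111: Tue/Thu  2112: Thu/Fri  2113: Fri/Sun ✓  2114: Sat/Mon  2115: Sun/Tue  2116: Tue/Wed  2117: Wed/Fri  2118: Thu/Sat  2119: Fri/Sun ✓  2120: Sun/Mon  2121: Mon/Wed
Both conditions hold in: 2073, 2079, 2090, 2102, 2113, 2119 — 6.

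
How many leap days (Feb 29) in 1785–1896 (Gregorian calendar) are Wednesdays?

Leap years in 1785–1896: 27 of them.
Feb 29 weekday advances by 5 (mod 7) from one leap year to the next four years later (or differs when a century non-leap intervenes).
Leap-day weekdays: 1788:Fri 1792:Wed✓ 1796:Mon 1804:Wed✓ 1808:Mon 1812:Sat 1816:Thu 1820:Tue 1824:Sun 1828:Fri 1832:Wed✓ 1836:Mon 1840:Sat 1844:Thu 1848:Tue 1852:Sun 1856:Fri 1860:Wed✓ 1864:Mon 1868:Sat 1872:Thu 1876:Tue 1880:Sun 1884:Fri 1888:Wed✓ 1892:Mon 1896:Sat
Wednesday: 1792, 1804, 1832, 1860, 1888 → 5.

5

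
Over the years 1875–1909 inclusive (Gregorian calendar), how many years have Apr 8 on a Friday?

Track Apr 8's weekday year by year (advancing +1, or +2 across a Feb 29):
  1875: Thu  1876: Sat (+2)  1877: Sun (+1)  1878: Mon (+1)  1879: Tue (+1)
  1880: Thu (+2)  1881: Fri (+1) ✓  1882: Sat (+1)  1883: Sun (+1)  1884: Tue (+2)
  1885: Wed (+1)  1886: Thu (+1)  1887: Fri (+1) ✓  1888: Sun (+2)  … (7 more years) …
  1896: Wed (+2)  1897: Thu (+1)  1898: Fri (+1) ✓  1899: Sat (+1)  1900: Sun (+1)
  1901: Mon (+1)  1902: Tue (+1)  1903: Wed (+1)  1904: Fri (+2) ✓  1905: Sat (+1)
  1906: Sun (+1)  1907: Mon (+1)  1908: Wed (+2)  1909: Thu (+1)
Friday years: 1881, 1887, 1892, 1898, 1904 — 5 in total.

5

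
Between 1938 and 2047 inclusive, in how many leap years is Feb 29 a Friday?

4

Leap years in 1938–2047: 27 of them.
Feb 29 weekday advances by 5 (mod 7) from one leap year to the next four years later (or differs when a century non-leap intervenes).
Leap-day weekdays: 1940:Thu 1944:Tue 1948:Sun 1952:Fri✓ 1956:Wed 1960:Mon 1964:Sat 1968:Thu 1972:Tue 1976:Sun 1980:Fri✓ 1984:Wed 1988:Mon 1992:Sat 1996:Thu 2000:Tue 2004:Sun 2008:Fri✓ 2012:Wed 2016:Mon 2020:Sat 2024:Thu 2028:Tue 2032:Sun 2036:Fri✓ 2040:Wed 2044:Mon
Friday: 1952, 1980, 2008, 2036 → 4.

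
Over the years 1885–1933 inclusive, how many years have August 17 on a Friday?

Track August 17's weekday year by year (advancing +1, or +2 across a Feb 29):
  1885: Mon  1886: Tue (+1)  1887: Wed (+1)  1888: Fri (+2) ✓  1889: Sat (+1)
  1890: Sun (+1)  1891: Mon (+1)  1892: Wed (+2)  1893: Thu (+1)  1894: Fri (+1) ✓
  1895: Sat (+1)  1896: Mon (+2)  1897: Tue (+1)  1898: Wed (+1)  … (21 more years) …
  1920: Tue (+2)  1921: Wed (+1)  1922: Thu (+1)  1923: Fri (+1) ✓  1924: Sun (+2)
  1925: Mon (+1)  1926: Tue (+1)  1927: Wed (+1)  1928: Fri (+2) ✓  1929: Sat (+1)
  1930: Sun (+1)  1931: Mon (+1)  1932: Wed (+2)  1933: Thu (+1)
Friday years: 1888, 1894, 1900, 1906, 1917, 1923, 1928 — 7 in total.

7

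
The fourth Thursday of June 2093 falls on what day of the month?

25

June 1, 2093 is a Monday, so the first Thursday is the 4th.
The fourth Thursday is 4 + 21 = 25.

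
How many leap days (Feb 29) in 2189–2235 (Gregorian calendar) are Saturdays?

1

Leap years in 2189–2235: 10 of them.
Feb 29 weekday advances by 5 (mod 7) from one leap year to the next four years later (or differs when a century non-leap intervenes).
Leap-day weekdays: 2192:Wed 2196:Mon 2204:Wed 2208:Mon 2212:Sat✓ 2216:Thu 2220:Tue 2224:Sun 2228:Fri 2232:Wed
Saturday: 2212 → 1.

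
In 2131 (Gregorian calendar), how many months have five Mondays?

A month of length L has five Mondays iff its first Monday is on day ≤ L−28 (so day 1–3 in a 31-day month, 1–2 in a 30-day month, day 1 in a leap February).
Checking each month of 2131: Jan starts Mon (31d) ✓; Feb starts Thu (28d); Mar starts Thu (31d); Apr starts Sun (30d) ✓; May starts Tue (31d); Jun starts Fri (30d); Jul starts Sun (31d) ✓; Aug starts Wed (31d); Sep starts Sat (30d); Oct starts Mon (31d) ✓; Nov starts Thu (30d); Dec starts Sat (31d) ✓.
Five-Monday months: January, April, July, October, December → 5.

5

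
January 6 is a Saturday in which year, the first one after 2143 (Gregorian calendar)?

2148

From one year to the next, a fixed date's weekday advances by 1, or by 2 when a Feb 29 lies between the two dates.
2143: January 6 is Sunday.
2144: Monday (+1)
2145: Wednesday (+2)
2146: Thursday (+1)
2147: Friday (+1)
2148: Saturday (+1)
January 6 falls on a Saturday in 2148.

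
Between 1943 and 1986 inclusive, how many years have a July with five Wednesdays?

18

July has 31 days; it has five Wednesdays when Wednesday falls among the first (month-length − 28) days — i.e. when July 1 is one of Wednesday/Tuesday/Monday.
July 1 by year: 1943:Thu 1944:Sat 1945:Sun 1946:Mon✓ 1947:Tue✓ 1948:Thu 1949:Fri 1950:Sat 1951:Sun 1952:Tue✓ 1953:Wed✓ 1954:Thu 1955:Fri 1956:Sun 1957:Mon✓ …(14 more)… 1972:Sat 1973:Sun 1974:Mon✓ 1975:Tue✓ 1976:Thu 1977:Fri 1978:Sat 1979:Sun 1980:Tue✓ 1981:Wed✓ 1982:Thu 1983:Fri 1984:Sun 1985:Mon✓ 1986:Tue✓
Years with five Wednesdays: 1946, 1947, 1952, 1953, 1957, 1958, 1959, 1963, 1964, 1968, 1969, 1970, 1974, 1975, 1980, 1981, 1985, 1986 → 18.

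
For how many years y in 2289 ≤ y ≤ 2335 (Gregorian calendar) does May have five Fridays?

May has 31 days; it has five Fridays when Friday falls among the first (month-length − 28) days — i.e. when May 1 is one of Friday/Thursday/Wednesday.
May 1 by year: 2289:Wed✓ 2290:Thu✓ 2291:Fri✓ 2292:Sun 2293:Mon 2294:Tue 2295:Wed✓ 2296:Fri✓ 2297:Sat 2298:Sun 2299:Mon 2300:Tue 2301:Wed✓ 2302:Thu✓ 2303:Fri✓ …(17 more)… 2321:Sun 2322:Mon 2323:Tue 2324:Thu✓ 2325:Fri✓ 2326:Sat 2327:Sun 2328:Tue 2329:Wed✓ 2330:Thu✓ 2331:Fri✓ 2332:Sun 2333:Mon 2334:Tue 2335:Wed✓
Years with five Fridays: 2289, 2290, 2291, 2295, 2296, 2301, 2302, 2303, 2307, 2308, 2312, 2313, 2314, 2318, 2319, 2324, 2325, 2329, 2330, 2331, 2335 → 21.

21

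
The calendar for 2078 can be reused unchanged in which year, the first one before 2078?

2067

Two years share a calendar iff Jan 1 falls on the same weekday and both are leap or both are common. 2078: Jan 1 is Saturday, common year.
2077: Jan 1 Friday, common
2076: Jan 1 Wednesday, leap
2075: Jan 1 Tuesday, common
2074: Jan 1 Monday, common
2073: Jan 1 Sunday, common
2072: Jan 1 Friday, leap
2071: Jan 1 Thursday, common
2070: Jan 1 Wednesday, common
2069: Jan 1 Tuesday, common
2068: Jan 1 Sunday, leap
2067: Jan 1 Saturday, common
2067 matches on both conditions.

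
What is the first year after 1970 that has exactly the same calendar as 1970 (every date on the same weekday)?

1981

Two years share a calendar iff Jan 1 falls on the same weekday and both are leap or both are common. 1970: Jan 1 is Thursday, common year.
1971: Jan 1 Friday, common
1972: Jan 1 Saturday, leap
1973: Jan 1 Monday, common
1974: Jan 1 Tuesday, common
1975: Jan 1 Wednesday, common
1976: Jan 1 Thursday, leap
1977: Jan 1 Saturday, common
1978: Jan 1 Sunday, common
1979: Jan 1 Monday, common
1980: Jan 1 Tuesday, leap
1981: Jan 1 Thursday, common
1981 matches on both conditions.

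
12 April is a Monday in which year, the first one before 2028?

2027

From one year to the next, a fixed date's weekday advances by 1, or by 2 when a Feb 29 lies between the two dates.
2028: April 12 is Wednesday.
2027: Monday (−2)
12 April falls on a Monday in 2027.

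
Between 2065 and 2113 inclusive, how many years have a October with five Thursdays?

21

October has 31 days; it has five Thursdays when Thursday falls among the first (month-length − 28) days — i.e. when October 1 is one of Thursday/Wednesday/Tuesday.
October 1 by year: 2065:Thu✓ 2066:Fri 2067:Sat 2068:Mon 2069:Tue✓ 2070:Wed✓ 2071:Thu✓ 2072:Sat 2073:Sun 2074:Mon 2075:Tue✓ 2076:Thu✓ 2077:Fri 2078:Sat 2079:Sun …(19 more)… 2099:Thu✓ 2100:Fri 2101:Sat 2102:Sun 2103:Mon 2104:Wed✓ 2105:Thu✓ 2106:Fri 2107:Sat 2108:Mon 2109:Tue✓ 2110:Wed✓ 2111:Thu✓ 2112:Sat 2113:Sun
Years with five Thursdays: 2065, 2069, 2070, 2071, 2075, 2076, 2080, 2081, 2082, 2086, 2087, 2092, 2093, 2097, 2098, 2099, 2104, 2105, 2109, 2110, 2111 → 21.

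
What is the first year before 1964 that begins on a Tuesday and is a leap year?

Jan 1 advances by 2 weekdays after a leap year and by 1 after a common year.
1964: Jan 1 is Wednesday (leap).
1963: Tuesday
1962: Monday
1961: Sunday
1960: Friday (leap)
1959: Thursday
1958: Wednesday
1957: Tuesday
1956: Sunday (leap)
1955: Saturday
1954: Friday
1953: Thursday
1952: Tuesday (leap)
1952 begins on a Tuesday and is a leap year.

1952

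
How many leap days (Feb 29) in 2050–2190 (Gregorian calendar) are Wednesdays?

Leap years in 2050–2190: 34 of them.
Feb 29 weekday advances by 5 (mod 7) from one leap year to the next four years later (or differs when a century non-leap intervenes).
Leap-day weekdays: 2052:Thu 2056:Tue 2060:Sun 2064:Fri 2068:Wed✓ 2072:Mon 2076:Sat 2080:Thu 2084:Tue 2088:Sun 2092:Fri 2096:Wed✓ 2104:Fri …(8 more)… 2140:Mon 2144:Sat 2148:Thu 2152:Tue 2156:Sun 2160:Fri 2164:Wed✓ 2168:Mon 2172:Sat 2176:Thu 2180:Tue 2184:Sun 2188:Fri
Wednesday: 2068, 2096, 2108, 2136, 2164 → 5.

5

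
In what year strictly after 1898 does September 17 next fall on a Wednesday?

1902

From one year to the next, a fixed date's weekday advances by 1, or by 2 when a Feb 29 lies between the two dates.
1898: September 17 is Saturday.
1899: Sunday (+1)
1900: Monday (+1)
1901: Tuesday (+1)
1902: Wednesday (+1)
September 17 falls on a Wednesday in 1902.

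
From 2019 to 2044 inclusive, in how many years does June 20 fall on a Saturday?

4

Track June 20's weekday year by year (advancing +1, or +2 across a Feb 29):
  2019: Thu  2020: Sat (+2) ✓  2021: Sun (+1)  2022: Mon (+1)  2023: Tue (+1)
  2024: Thu (+2)  2025: Fri (+1)  2026: Sat (+1) ✓  2027: Sun (+1)  2028: Tue (+2)
  2029: Wed (+1)  2030: Thu (+1)  2031: Fri (+1)  2032: Sun (+2)  2033: Mon (+1)
  2034: Tue (+1)  2035: Wed (+1)  2036: Fri (+2)  2037: Sat (+1) ✓  2038: Sun (+1)
  2039: Mon (+1)  2040: Wed (+2)  2041: Thu (+1)  2042: Fri (+1)  2043: Sat (+1) ✓
  2044: Mon (+2)
Saturday years: 2020, 2026, 2037, 2043 — 4 in total.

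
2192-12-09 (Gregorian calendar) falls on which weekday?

January 1, 2192 is a Sunday.
December 9 is day 344 of the year, i.e. 343 days after Jan 1.
343 mod 7 = 0, so advance 0 weekdays from Sunday: Sunday.

Sunday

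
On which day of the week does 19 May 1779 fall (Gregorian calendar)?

Wednesday

January 1, 1779 is a Friday.
May 19 is day 139 of the year, i.e. 138 days after Jan 1.
138 mod 7 = 5, so advance 5 weekdays from Friday: Wednesday.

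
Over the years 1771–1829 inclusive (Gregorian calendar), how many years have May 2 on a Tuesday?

Track May 2's weekday year by year (advancing +1, or +2 across a Feb 29):
  1771: Thu  1772: Sat (+2)  1773: Sun (+1)  1774: Mon (+1)  1775: Tue (+1) ✓
  1776: Thu (+2)  1777: Fri (+1)  1778: Sat (+1)  1779: Sun (+1)  1780: Tue (+2) ✓
  1781: Wed (+1)  1782: Thu (+1)  1783: Fri (+1)  1784: Sun (+2)  … (31 more years) …
  1816: Thu (+2)  1817: Fri (+1)  1818: Sat (+1)  1819: Sun (+1)  1820: Tue (+2) ✓
  1821: Wed (+1)  1822: Thu (+1)  1823: Fri (+1)  1824: Sun (+2)  1825: Mon (+1)
  1826: Tue (+1) ✓  1827: Wed (+1)  1828: Fri (+2)  1829: Sat (+1)
Tuesday years: 1775, 1780, 1786, 1797, 1809, 1815, 1820, 1826 — 8 in total.

8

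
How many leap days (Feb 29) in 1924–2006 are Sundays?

3

Leap years in 1924–2006: 21 of them.
Feb 29 weekday advances by 5 (mod 7) from one leap year to the next four years later (or differs when a century non-leap intervenes).
Leap-day weekdays: 1924:Fri 1928:Wed 1932:Mon 1936:Sat 1940:Thu 1944:Tue 1948:Sun✓ 1952:Fri 1956:Wed 1960:Mon 1964:Sat 1968:Thu 1972:Tue 1976:Sun✓ 1980:Fri 1984:Wed 1988:Mon 1992:Sat 1996:Thu 2000:Tue 2004:Sun✓
Sunday: 1948, 1976, 2004 → 3.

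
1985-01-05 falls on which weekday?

Saturday

January 1, 1985 is a Tuesday.
January 5 is day 5 of the year, i.e. 4 days after Jan 1.
4 mod 7 = 4, so advance 4 weekdays from Tuesday: Saturday.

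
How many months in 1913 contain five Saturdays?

A month of length L has five Saturdays iff its first Saturday is on day ≤ L−28 (so day 1–3 in a 31-day month, 1–2 in a 30-day month, day 1 in a leap February).
Checking each month of 1913: Jan starts Wed (31d); Feb starts Sat (28d); Mar starts Sat (31d) ✓; Apr starts Tue (30d); May starts Thu (31d) ✓; Jun starts Sun (30d); Jul starts Tue (31d); Aug starts Fri (31d) ✓; Sep starts Mon (30d); Oct starts Wed (31d); Nov starts Sat (30d) ✓; Dec starts Mon (31d).
Five-Saturday months: March, May, August, November → 4.

4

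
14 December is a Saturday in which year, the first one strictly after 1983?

From one year to the next, a fixed date's weekday advances by 1, or by 2 when a Feb 29 lies between the two dates.
1983: December 14 is Wednesday.
1984: Friday (+2)
1985: Saturday (+1)
14 December falls on a Saturday in 1985.

1985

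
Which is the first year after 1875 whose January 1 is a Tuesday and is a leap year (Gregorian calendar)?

Jan 1 advances by 2 weekdays after a leap year and by 1 after a common year.
1875: Jan 1 is Friday.
1876: Saturday (leap)
1877: Monday
1878: Tuesday
1879: Wednesday
1880: Thursday (leap)
1881: Saturday
1882: Sunday
1883: Monday
1884: Tuesday (leap)
1884 begins on a Tuesday and is a leap year.

1884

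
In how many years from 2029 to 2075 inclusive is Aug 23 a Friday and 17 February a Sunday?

Check each year's weekday for Aug 23 and 17 February:
  2029: Thu/Sat  2030: Fri/Sun ✓  2031: Sat/Mon  2032: Mon/Tue  2033: Tue/Thu  2034: Wed/Fri  2035: Thu/Sat  2036: Sat/Sun  2037: Sun/Tue  2038: Mon/Wed  2039: Tue/Thu  2040: Thu/Fri  2041: Fri/Sun ✓  2042: Sat/Mon  …(19 more)…  2062: Wed/Fri  2063: Thu/Sat  2064: Sat/Sun  2065: Sun/Tue  2066: Mon/Wed  2067: Tue/Thu  2068: Thu/Fri  2069: Fri/Sun ✓  2070: Sat/Mon  2071: Sun/Tue  2072: Tue/Wed  2073: Wed/Fri  2074: Thu/Sat  2075: Fri/Sun ✓
Both conditions hold in: 2030, 2041, 2047, 2058, 2069, 2075 — 6.

6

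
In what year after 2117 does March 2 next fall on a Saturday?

2120

From one year to the next, a fixed date's weekday advances by 1, or by 2 when a Feb 29 lies between the two dates.
2117: March 2 is Tuesday.
2118: Wednesday (+1)
2119: Thursday (+1)
2120: Saturday (+2)
March 2 falls on a Saturday in 2120.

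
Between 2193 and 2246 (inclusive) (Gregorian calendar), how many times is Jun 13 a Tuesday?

7

Track Jun 13's weekday year by year (advancing +1, or +2 across a Feb 29):
  2193: Thu  2194: Fri (+1)  2195: Sat (+1)  2196: Mon (+2)  2197: Tue (+1) ✓
  2198: Wed (+1)  2199: Thu (+1)  2200: Fri (+1)  2201: Sat (+1)  2202: Sun (+1)
  2203: Mon (+1)  2204: Wed (+2)  2205: Thu (+1)  2206: Fri (+1)  … (26 more years) …
  2233: Thu (+1)  2234: Fri (+1)  2235: Sat (+1)  2236: Mon (+2)  2237: Tue (+1) ✓
  2238: Wed (+1)  2239: Thu (+1)  2240: Sat (+2)  2241: Sun (+1)  2242: Mon (+1)
  2243: Tue (+1) ✓  2244: Thu (+2)  2245: Fri (+1)  2246: Sat (+1)
Tuesday years: 2197, 2209, 2215, 2220, 2226, 2237, 2243 — 7 in total.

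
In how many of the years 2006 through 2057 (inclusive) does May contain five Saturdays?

22

May has 31 days; it has five Saturdays when Saturday falls among the first (month-length − 28) days — i.e. when May 1 is one of Saturday/Friday/Thursday.
May 1 by year: 2006:Mon 2007:Tue 2008:Thu✓ 2009:Fri✓ 2010:Sat✓ 2011:Sun 2012:Tue 2013:Wed 2014:Thu✓ 2015:Fri✓ 2016:Sun 2017:Mon 2018:Tue 2019:Wed 2020:Fri✓ …(22 more)… 2043:Fri✓ 2044:Sun 2045:Mon 2046:Tue 2047:Wed 2048:Fri✓ 2049:Sat✓ 2050:Sun 2051:Mon 2052:Wed 2053:Thu✓ 2054:Fri✓ 2055:Sat✓ 2056:Mon 2057:Tue
Years with five Saturdays: 2008, 2009, 2010, 2014, 2015, 2020, 2021, 2025, 2026, 2027, 2031, 2032, 2036, 2037, 2038, 2042, 2043, 2048, 2049, 2053, 2054, 2055 → 22.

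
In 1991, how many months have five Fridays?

4

A month of length L has five Fridays iff its first Friday is on day ≤ L−28 (so day 1–3 in a 31-day month, 1–2 in a 30-day month, day 1 in a leap February).
Checking each month of 1991: Jan starts Tue (31d); Feb starts Fri (28d); Mar starts Fri (31d) ✓; Apr starts Mon (30d); May starts Wed (31d) ✓; Jun starts Sat (30d); Jul starts Mon (31d); Aug starts Thu (31d) ✓; Sep starts Sun (30d); Oct starts Tue (31d); Nov starts Fri (30d) ✓; Dec starts Sun (31d).
Five-Friday months: March, May, August, November → 4.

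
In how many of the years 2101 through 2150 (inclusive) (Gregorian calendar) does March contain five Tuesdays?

March has 31 days; it has five Tuesdays when Tuesday falls among the first (month-length − 28) days — i.e. when March 1 is one of Tuesday/Monday/Sunday.
March 1 by year: 2101:Tue✓ 2102:Wed 2103:Thu 2104:Sat 2105:Sun✓ 2106:Mon✓ 2107:Tue✓ 2108:Thu 2109:Fri 2110:Sat 2111:Sun✓ 2112:Tue✓ 2113:Wed 2114:Thu 2115:Fri …(20 more)… 2136:Thu 2137:Fri 2138:Sat 2139:Sun✓ 2140:Tue✓ 2141:Wed 2142:Thu 2143:Fri 2144:Sun✓ 2145:Mon✓ 2146:Tue✓ 2147:Wed 2148:Fri 2149:Sat 2150:Sun✓
Years with five Tuesdays: 2101, 2105, 2106, 2107, 2111, 2112, 2116, 2117, 2118, 2122, 2123, 2128, 2129, 2133, 2134, 2135, 2139, 2140, 2144, 2145, 2146, 2150 → 22.

22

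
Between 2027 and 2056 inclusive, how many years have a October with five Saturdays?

13

October has 31 days; it has five Saturdays when Saturday falls among the first (month-length − 28) days — i.e. when October 1 is one of Saturday/Friday/Thursday.
October 1 by year: 2027:Fri✓ 2028:Sun 2029:Mon 2030:Tue 2031:Wed 2032:Fri✓ 2033:Sat✓ 2034:Sun 2035:Mon 2036:Wed 2037:Thu✓ 2038:Fri✓ 2039:Sat✓ 2040:Mon 2041:Tue 2042:Wed 2043:Thu✓ 2044:Sat✓ 2045:Sun 2046:Mon 2047:Tue 2048:Thu✓ 2049:Fri✓ 2050:Sat✓ 2051:Sun 2052:Tue 2053:Wed 2054:Thu✓ 2055:Fri✓ 2056:Sun
Years with five Saturdays: 2027, 2032, 2033, 2037, 2038, 2039, 2043, 2044, 2048, 2049, 2050, 2054, 2055 → 13.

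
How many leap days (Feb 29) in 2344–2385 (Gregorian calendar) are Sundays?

2

Leap years in 2344–2385: 11 of them.
Feb 29 weekday advances by 5 (mod 7) from one leap year to the next four years later (or differs when a century non-leap intervenes).
Leap-day weekdays: 2344:Tue 2348:Sun✓ 2352:Fri 2356:Wed 2360:Mon 2364:Sat 2368:Thu 2372:Tue 2376:Sun✓ 2380:Fri 2384:Wed
Sunday: 2348, 2376 → 2.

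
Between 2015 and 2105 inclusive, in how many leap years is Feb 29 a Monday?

3

Leap years in 2015–2105: 22 of them.
Feb 29 weekday advances by 5 (mod 7) from one leap year to the next four years later (or differs when a century non-leap intervenes).
Leap-day weekdays: 2016:Mon✓ 2020:Sat 2024:Thu 2028:Tue 2032:Sun 2036:Fri 2040:Wed 2044:Mon✓ 2048:Sat 2052:Thu 2056:Tue 2060:Sun 2064:Fri 2068:Wed 2072:Mon✓ 2076:Sat 2080:Thu 2084:Tue 2088:Sun 2092:Fri 2096:Wed 2104:Fri
Monday: 2016, 2044, 2072 → 3.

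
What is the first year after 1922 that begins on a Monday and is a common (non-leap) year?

Jan 1 advances by 2 weekdays after a leap year and by 1 after a common year.
1922: Jan 1 is Sunday.
1923: Monday
1923 begins on a Monday and is a common year.

1923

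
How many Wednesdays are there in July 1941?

July 1941 has 31 days and begins on Tuesday.
The first Wednesday is July 2.
Wednesdays fall on 2, 9, 16, 23, 30 — that's 5.

5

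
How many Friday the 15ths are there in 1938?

Check the 15th of each month of 1938: Jan 15: Sat, Feb 15: Tue, Mar 15: Tue, Apr 15: Fri, May 15: Sun, Jun 15: Wed, Jul 15: Fri, Aug 15: Mon, Sep 15: Thu, Oct 15: Sat, Nov 15: Tue, Dec 15: Thu.
Friday occurs in April, July — 2 months.

2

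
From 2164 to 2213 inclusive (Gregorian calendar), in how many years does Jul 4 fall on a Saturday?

Track Jul 4's weekday year by year (advancing +1, or +2 across a Feb 29):
  2164: Wed  2165: Thu (+1)  2166: Fri (+1)  2167: Sat (+1) ✓  2168: Mon (+2)
  2169: Tue (+1)  2170: Wed (+1)  2171: Thu (+1)  2172: Sat (+2) ✓  2173: Sun (+1)
  2174: Mon (+1)  2175: Tue (+1)  2176: Thu (+2)  2177: Fri (+1)  … (22 more years) …
  2200: Fri (+1)  2201: Sat (+1) ✓  2202: Sun (+1)  2203: Mon (+1)  2204: Wed (+2)
  2205: Thu (+1)  2206: Fri (+1)  2207: Sat (+1) ✓  2208: Mon (+2)  2209: Tue (+1)
  2210: Wed (+1)  2211: Thu (+1)  2212: Sat (+2) ✓  2213: Sun (+1)
Saturday years: 2167, 2172, 2178, 2189, 2195, 2201, 2207, 2212 — 8 in total.

8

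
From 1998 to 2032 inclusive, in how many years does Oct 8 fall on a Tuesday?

Track Oct 8's weekday year by year (advancing +1, or +2 across a Feb 29):
  1998: Thu  1999: Fri (+1)  2000: Sun (+2)  2001: Mon (+1)  2002: Tue (+1) ✓
  2003: Wed (+1)  2004: Fri (+2)  2005: Sat (+1)  2006: Sun (+1)  2007: Mon (+1)
  2008: Wed (+2)  2009: Thu (+1)  2010: Fri (+1)  2011: Sat (+1)  … (7 more years) …
  2019: Tue (+1) ✓  2020: Thu (+2)  2021: Fri (+1)  2022: Sat (+1)  2023: Sun (+1)
  2024: Tue (+2) ✓  2025: Wed (+1)  2026: Thu (+1)  2027: Fri (+1)  2028: Sun (+2)
  2029: Mon (+1)  2030: Tue (+1) ✓  2031: Wed (+1)  2032: Fri (+2)
Tuesday years: 2002, 2013, 2019, 2024, 2030 — 5 in total.

5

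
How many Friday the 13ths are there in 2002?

2

Check the 13th of each month of 2002: Jan 13: Sun, Feb 13: Wed, Mar 13: Wed, Apr 13: Sat, May 13: Mon, Jun 13: Thu, Jul 13: Sat, Aug 13: Tue, Sep 13: Fri, Oct 13: Sun, Nov 13: Wed, Dec 13: Fri.
Friday occurs in September, December — 2 months.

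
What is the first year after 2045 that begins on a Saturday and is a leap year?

Jan 1 advances by 2 weekdays after a leap year and by 1 after a common year.
2045: Jan 1 is Sunday.
2046: Monday
2047: Tuesday
2048: Wednesday (leap)
2049: Friday
2050: Saturday
2051: Sunday
2052: Monday (leap)
2053: Wednesday
2054: Thursday
2055: Friday
2056: Saturday (leap)
2056 begins on a Saturday and is a leap year.

2056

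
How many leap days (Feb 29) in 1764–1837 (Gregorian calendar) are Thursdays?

Leap years in 1764–1837: 18 of them.
Feb 29 weekday advances by 5 (mod 7) from one leap year to the next four years later (or differs when a century non-leap intervenes).
Leap-day weekdays: 1764:Wed 1768:Mon 1772:Sat 1776:Thu✓ 1780:Tue 1784:Sun 1788:Fri 1792:Wed 1796:Mon 1804:Wed 1808:Mon 1812:Sat 1816:Thu✓ 1820:Tue 1824:Sun 1828:Fri 1832:Wed 1836:Mon
Thursday: 1776, 1816 → 2.

2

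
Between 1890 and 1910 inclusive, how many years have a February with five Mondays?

2

February has 28 days (29 in leap years); it has five Mondays when Monday falls among the first (month-length − 28) days — i.e. when February 1 is Monday in a leap year (never in a common year).
February 1 by year: 1890:Sat 1891:Sun 1892:Mon✓ 1893:Wed 1894:Thu 1895:Fri 1896:Sat 1897:Mon 1898:Tue 1899:Wed 1900:Thu 1901:Fri 1902:Sat 1903:Sun 1904:Mon✓ 1905:Wed 1906:Thu 1907:Fri 1908:Sat 1909:Mon 1910:Tue
Years with five Mondays: 1892, 1904 → 2.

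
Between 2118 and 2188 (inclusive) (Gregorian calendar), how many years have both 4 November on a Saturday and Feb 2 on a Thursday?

Check each year's weekday for 4 November and Feb 2:
  2118: Fri/Wed  2119: Sat/Thu ✓  2120: Mon/Fri  2121: Tue/Sun  2122: Wed/Mon  2123: Thu/Tue  2124: Sat/Wed  2125: Sun/Fri  2126: Mon/Sat  2127: Tue/Sun  2128: Thu/Mon  2129: Fri/Wed  2130: Sat/Thu ✓  2131: Sun/Fri  …(43 more)…  2175: Sat/Thu ✓  2176: Mon/Fri  2177: Tue/Sun  2178: Wed/Mon  2179: Thu/Tue  2180: Sat/Wed  2181: Sun/Fri  2182: Mon/Sat  2183: Tue/Sun  2184: Thu/Mon  2185: Fri/Wed  2186: Sat/Thu ✓  2187: Sun/Fri  2188: Tue/Sat
Both conditions hold in: 2119, 2130, 2141, 2147, 2158, 2169, 2175, 2186 — 8.

8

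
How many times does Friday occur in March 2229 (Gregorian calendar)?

4

March 2229 has 31 days and begins on Sunday.
The first Friday is March 6.
Fridays fall on 6, 13, 20, 27 — that's 4.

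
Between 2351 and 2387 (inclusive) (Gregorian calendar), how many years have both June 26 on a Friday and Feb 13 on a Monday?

0

Check each year's weekday for June 26 and Feb 13:
  2351: Tue/Tue  2352: Thu/Wed  2353: Fri/Fri  2354: Sat/Sat  2355: Sun/Sun  2356: Tue/Mon  2357: Wed/Wed  2358: Thu/Thu  2359: Fri/Fri  2360: Sun/Sat  2361: Mon/Mon  2362: Tue/Tue  2363: Wed/Wed  2364: Fri/Thu  …(9 more)…  2374: Wed/Wed  2375: Thu/Thu  2376: Sat/Fri  2377: Sun/Sun  2378: Mon/Mon  2379: Tue/Tue  2380: Thu/Wed  2381: Fri/Fri  2382: Sat/Sat  2383: Sun/Sun  2384: Tue/Mon  2385: Wed/Wed  2386: Thu/Thu  2387: Fri/Fri
Both conditions hold in: no year — 0.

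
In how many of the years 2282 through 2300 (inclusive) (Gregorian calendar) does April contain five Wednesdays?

April has 30 days; it has five Wednesdays when Wednesday falls among the first (month-length − 28) days — i.e. when April 1 is one of Wednesday/Tuesday.
April 1 by year: 2282:Sat 2283:Sun 2284:Tue✓ 2285:Wed✓ 2286:Thu 2287:Fri 2288:Sun 2289:Mon 2290:Tue✓ 2291:Wed✓ 2292:Fri 2293:Sat 2294:Sun 2295:Mon 2296:Wed✓ 2297:Thu 2298:Fri 2299:Sat 2300:Sun
Years with five Wednesdays: 2284, 2285, 2290, 2291, 2296 → 5.

5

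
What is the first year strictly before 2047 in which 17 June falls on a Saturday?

From one year to the next, a fixed date's weekday advances by 1, or by 2 when a Feb 29 lies between the two dates.
2047: June 17 is Monday.
2046: Sunday (−1)
2045: Saturday (−1)
17 June falls on a Saturday in 2045.

2045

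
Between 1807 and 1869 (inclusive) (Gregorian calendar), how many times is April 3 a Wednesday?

Track April 3's weekday year by year (advancing +1, or +2 across a Feb 29):
  1807: Fri  1808: Sun (+2)  1809: Mon (+1)  1810: Tue (+1)  1811: Wed (+1) ✓
  1812: Fri (+2)  1813: Sat (+1)  1814: Sun (+1)  1815: Mon (+1)  1816: Wed (+2) ✓
  1817: Thu (+1)  1818: Fri (+1)  1819: Sat (+1)  1820: Mon (+2)  … (35 more years) …
  1856: Thu (+2)  1857: Fri (+1)  1858: Sat (+1)  1859: Sun (+1)  1860: Tue (+2)
  1861: Wed (+1) ✓  1862: Thu (+1)  1863: Fri (+1)  1864: Sun (+2)  1865: Mon (+1)
  1866: Tue (+1)  1867: Wed (+1) ✓  1868: Fri (+2)  1869: Sat (+1)
Wednesday years: 1811, 1816, 1822, 1833, 1839, 1844, 1850, 1861, 1867 — 9 in total.

9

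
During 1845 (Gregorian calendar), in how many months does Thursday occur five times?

A month of length L has five Thursdays iff its first Thursday is on day ≤ L−28 (so day 1–3 in a 31-day month, 1–2 in a 30-day month, day 1 in a leap February).
Checking each month of 1845: Jan starts Wed (31d) ✓; Feb starts Sat (28d); Mar starts Sat (31d); Apr starts Tue (30d); May starts Thu (31d) ✓; Jun starts Sun (30d); Jul starts Tue (31d) ✓; Aug starts Fri (31d); Sep starts Mon (30d); Oct starts Wed (31d) ✓; Nov starts Sat (30d); Dec starts Mon (31d).
Five-Thursday months: January, May, July, October → 4.

4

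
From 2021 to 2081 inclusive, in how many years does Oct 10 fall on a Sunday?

9

Track Oct 10's weekday year by year (advancing +1, or +2 across a Feb 29):
  2021: Sun ✓  2022: Mon (+1)  2023: Tue (+1)  2024: Thu (+2)  2025: Fri (+1)
  2026: Sat (+1)  2027: Sun (+1) ✓  2028: Tue (+2)  2029: Wed (+1)  2030: Thu (+1)
  2031: Fri (+1)  2032: Sun (+2) ✓  2033: Mon (+1)  2034: Tue (+1)  … (33 more years) …
  2068: Wed (+2)  2069: Thu (+1)  2070: Fri (+1)  2071: Sat (+1)  2072: Mon (+2)
  2073: Tue (+1)  2074: Wed (+1)  2075: Thu (+1)  2076: Sat (+2)  2077: Sun (+1) ✓
  2078: Mon (+1)  2079: Tue (+1)  2080: Thu (+2)  2081: Fri (+1)
Sunday years: 2021, 2027, 2032, 2038, 2049, 2055, 2060, 2066, 2077 — 9 in total.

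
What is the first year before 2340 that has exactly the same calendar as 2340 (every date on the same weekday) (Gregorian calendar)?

2312

Two years share a calendar iff Jan 1 falls on the same weekday and both are leap or both are common. 2340: Jan 1 is Monday, leap year.
2339: Jan 1 Sunday, common
2338: Jan 1 Saturday, common
2337: Jan 1 Friday, common
2336: Jan 1 Wednesday, leap
2335: Jan 1 Tuesday, common
2334: Jan 1 Monday, common
2333: Jan 1 Sunday, common
2332: Jan 1 Friday, leap
2331: Jan 1 Thursday, common
2330: Jan 1 Wednesday, common
2329: Jan 1 Tuesday, common
2328: Jan 1 Sunday, leap
2327: Jan 1 Saturday, common
2326: Jan 1 Friday, common
2325: Jan 1 Thursday, common
2324: Jan 1 Tuesday, leap
2323: Jan 1 Monday, common
2322: Jan 1 Sunday, common
2321: Jan 1 Saturday, common
2320: Jan 1 Thursday, leap
2319: Jan 1 Wednesday, common
2318: Jan 1 Tuesday, common
2317: Jan 1 Monday, common
2316: Jan 1 Saturday, leap
2315: Jan 1 Friday, common
2314: Jan 1 Thursday, common
2313: Jan 1 Wednesday, common
2312: Jan 1 Monday, leap
2312 matches on both conditions.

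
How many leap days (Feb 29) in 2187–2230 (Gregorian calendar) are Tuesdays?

1

Leap years in 2187–2230: 10 of them.
Feb 29 weekday advances by 5 (mod 7) from one leap year to the next four years later (or differs when a century non-leap intervenes).
Leap-day weekdays: 2188:Fri 2192:Wed 2196:Mon 2204:Wed 2208:Mon 2212:Sat 2216:Thu 2220:Tue✓ 2224:Sun 2228:Fri
Tuesday: 2220 → 1.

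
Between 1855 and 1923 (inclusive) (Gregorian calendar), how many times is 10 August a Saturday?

10

Track 10 August's weekday year by year (advancing +1, or +2 across a Feb 29):
  1855: Fri  1856: Sun (+2)  1857: Mon (+1)  1858: Tue (+1)  1859: Wed (+1)
  1860: Fri (+2)  1861: Sat (+1) ✓  1862: Sun (+1)  1863: Mon (+1)  1864: Wed (+2)
  1865: Thu (+1)  1866: Fri (+1)  1867: Sat (+1) ✓  1868: Mon (+2)  … (41 more years) …
  1910: Wed (+1)  1911: Thu (+1)  1912: Sat (+2) ✓  1913: Sun (+1)  1914: Mon (+1)
  1915: Tue (+1)  1916: Thu (+2)  1917: Fri (+1)  1918: Sat (+1) ✓  1919: Sun (+1)
  1920: Tue (+2)  1921: Wed (+1)  1922: Thu (+1)  1923: Fri (+1)
Saturday years: 1861, 1867, 1872, 1878, 1889, 1895, 1901, 1907, 1912, 1918 — 10 in total.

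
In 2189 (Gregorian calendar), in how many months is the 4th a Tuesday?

1

Check the 4th of each month of 2189: Jan 4: Sun, Feb 4: Wed, Mar 4: Wed, Apr 4: Sat, May 4: Mon, Jun 4: Thu, Jul 4: Sat, Aug 4: Tue, Sep 4: Fri, Oct 4: Sun, Nov 4: Wed, Dec 4: Fri.
Tuesday occurs in August — 1 month.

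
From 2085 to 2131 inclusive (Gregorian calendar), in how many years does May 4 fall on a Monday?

Track May 4's weekday year by year (advancing +1, or +2 across a Feb 29):
  2085: Fri  2086: Sat (+1)  2087: Sun (+1)  2088: Tue (+2)  2089: Wed (+1)
  2090: Thu (+1)  2091: Fri (+1)  2092: Sun (+2)  2093: Mon (+1) ✓  2094: Tue (+1)
  2095: Wed (+1)  2096: Fri (+2)  2097: Sat (+1)  2098: Sun (+1)  … (19 more years) …
  2118: Wed (+1)  2119: Thu (+1)  2120: Sat (+2)  2121: Sun (+1)  2122: Mon (+1) ✓
  2123: Tue (+1)  2124: Thu (+2)  2125: Fri (+1)  2126: Sat (+1)  2127: Sun (+1)
  2128: Tue (+2)  2129: Wed (+1)  2130: Thu (+1)  2131: Fri (+1)
Monday years: 2093, 2099, 2105, 2111, 2116, 2122 — 6 in total.

6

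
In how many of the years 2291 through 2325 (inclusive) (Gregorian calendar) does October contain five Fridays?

14

October has 31 days; it has five Fridays when Friday falls among the first (month-length − 28) days — i.e. when October 1 is one of Friday/Thursday/Wednesday.
October 1 by year: 2291:Thu✓ 2292:Sat 2293:Sun 2294:Mon 2295:Tue 2296:Thu✓ 2297:Fri✓ 2298:Sat 2299:Sun 2300:Mon 2301:Tue 2302:Wed✓ 2303:Thu✓ 2304:Sat 2305:Sun …(5 more)… 2311:Sun 2312:Tue 2313:Wed✓ 2314:Thu✓ 2315:Fri✓ 2316:Sun 2317:Mon 2318:Tue 2319:Wed✓ 2320:Fri✓ 2321:Sat 2322:Sun 2323:Mon 2324:Wed✓ 2325:Thu✓
Years with five Fridays: 2291, 2296, 2297, 2302, 2303, 2308, 2309, 2313, 2314, 2315, 2319, 2320, 2324, 2325 → 14.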